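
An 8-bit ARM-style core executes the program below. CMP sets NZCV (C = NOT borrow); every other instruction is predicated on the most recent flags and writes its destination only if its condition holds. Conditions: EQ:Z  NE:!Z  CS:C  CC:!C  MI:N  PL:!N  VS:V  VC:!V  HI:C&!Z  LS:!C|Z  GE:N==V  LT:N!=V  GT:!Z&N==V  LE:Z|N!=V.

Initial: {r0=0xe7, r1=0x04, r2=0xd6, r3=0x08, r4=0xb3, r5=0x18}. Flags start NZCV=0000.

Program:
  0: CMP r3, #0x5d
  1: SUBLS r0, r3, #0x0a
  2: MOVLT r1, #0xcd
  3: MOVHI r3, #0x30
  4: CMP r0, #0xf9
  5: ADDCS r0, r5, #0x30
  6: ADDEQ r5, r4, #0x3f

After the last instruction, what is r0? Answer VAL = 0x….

[0] flags=1000 → (cmp)
[1] flags=1000 LS?T → r0=0xfe
[2] flags=1000 LT?T → r1=0xcd
[3] flags=1000 HI?F → skip
[4] flags=0010 → (cmp)
[5] flags=0010 CS?T → r0=0x48
[6] flags=0010 EQ?F → skip

VAL = 0x48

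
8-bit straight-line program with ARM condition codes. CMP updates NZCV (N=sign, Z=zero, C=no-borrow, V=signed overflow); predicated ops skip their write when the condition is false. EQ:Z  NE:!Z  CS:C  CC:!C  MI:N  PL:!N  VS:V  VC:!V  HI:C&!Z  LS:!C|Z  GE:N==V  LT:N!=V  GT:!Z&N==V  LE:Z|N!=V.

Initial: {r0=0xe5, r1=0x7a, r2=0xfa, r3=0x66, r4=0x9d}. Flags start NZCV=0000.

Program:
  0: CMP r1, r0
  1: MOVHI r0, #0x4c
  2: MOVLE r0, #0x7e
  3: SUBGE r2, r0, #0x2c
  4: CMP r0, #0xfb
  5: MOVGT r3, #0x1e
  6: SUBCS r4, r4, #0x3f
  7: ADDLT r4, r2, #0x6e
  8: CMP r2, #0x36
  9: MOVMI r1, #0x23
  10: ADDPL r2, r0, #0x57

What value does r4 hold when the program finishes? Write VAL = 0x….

VAL = 0x27

[0] flags=1001 → (cmp)
[1] flags=1001 HI?F → skip
[2] flags=1001 LE?F → skip
[3] flags=1001 GE?T → r2=0xb9
[4] flags=1000 → (cmp)
[5] flags=1000 GT?F → skip
[6] flags=1000 CS?F → skip
[7] flags=1000 LT?T → r4=0x27
[8] flags=1010 → (cmp)
[9] flags=1010 MI?T → r1=0x23
[10] flags=1010 PL?F → skip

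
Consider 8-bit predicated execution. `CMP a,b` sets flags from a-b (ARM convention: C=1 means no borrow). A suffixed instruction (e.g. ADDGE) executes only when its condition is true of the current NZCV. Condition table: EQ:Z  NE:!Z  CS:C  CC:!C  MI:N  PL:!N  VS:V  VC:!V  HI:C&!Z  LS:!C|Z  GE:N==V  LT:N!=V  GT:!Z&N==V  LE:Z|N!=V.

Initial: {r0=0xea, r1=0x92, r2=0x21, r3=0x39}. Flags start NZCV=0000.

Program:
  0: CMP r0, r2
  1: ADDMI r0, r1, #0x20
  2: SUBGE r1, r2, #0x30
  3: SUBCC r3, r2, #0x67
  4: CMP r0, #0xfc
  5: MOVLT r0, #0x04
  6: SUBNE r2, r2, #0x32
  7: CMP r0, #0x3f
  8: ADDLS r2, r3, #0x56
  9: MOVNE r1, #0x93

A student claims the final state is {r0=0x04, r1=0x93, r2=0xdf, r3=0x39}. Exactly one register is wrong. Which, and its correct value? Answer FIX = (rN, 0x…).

0: ✓ CMP  NZCV=1010
1: ✓ ADDMI  r0←0xb2
2: · SUBGE
3: · SUBCC
4: ✓ CMP  NZCV=1000
5: ✓ MOVLT  r0←0x04
6: ✓ SUBNE  r2←0xef
7: ✓ CMP  NZCV=1000
8: ✓ ADDLS  r2←0x8f
9: ✓ MOVNE  r1←0x93

FIX = (r2, 0x8f)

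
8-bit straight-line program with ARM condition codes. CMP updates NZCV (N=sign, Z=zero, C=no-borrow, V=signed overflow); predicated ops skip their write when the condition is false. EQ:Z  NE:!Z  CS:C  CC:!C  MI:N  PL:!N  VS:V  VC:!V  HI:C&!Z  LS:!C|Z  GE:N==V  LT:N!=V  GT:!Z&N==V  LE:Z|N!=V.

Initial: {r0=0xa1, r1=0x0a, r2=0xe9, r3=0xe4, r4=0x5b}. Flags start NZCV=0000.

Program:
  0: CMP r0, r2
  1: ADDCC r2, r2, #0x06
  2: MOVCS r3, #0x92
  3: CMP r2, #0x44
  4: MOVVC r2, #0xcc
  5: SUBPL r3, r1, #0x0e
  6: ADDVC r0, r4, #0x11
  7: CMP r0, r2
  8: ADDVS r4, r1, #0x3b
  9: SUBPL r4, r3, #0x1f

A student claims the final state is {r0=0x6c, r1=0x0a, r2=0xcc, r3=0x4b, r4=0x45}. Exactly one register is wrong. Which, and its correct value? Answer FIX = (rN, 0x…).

FIX = (r3, 0xe4)

0: ✓ CMP  NZCV=1000
1: ✓ ADDCC  r2←0xef
2: · MOVCS
3: ✓ CMP  NZCV=1010
4: ✓ MOVVC  r2←0xcc
5: · SUBPL
6: ✓ ADDVC  r0←0x6c
7: ✓ CMP  NZCV=1001
8: ✓ ADDVS  r4←0x45
9: · SUBPL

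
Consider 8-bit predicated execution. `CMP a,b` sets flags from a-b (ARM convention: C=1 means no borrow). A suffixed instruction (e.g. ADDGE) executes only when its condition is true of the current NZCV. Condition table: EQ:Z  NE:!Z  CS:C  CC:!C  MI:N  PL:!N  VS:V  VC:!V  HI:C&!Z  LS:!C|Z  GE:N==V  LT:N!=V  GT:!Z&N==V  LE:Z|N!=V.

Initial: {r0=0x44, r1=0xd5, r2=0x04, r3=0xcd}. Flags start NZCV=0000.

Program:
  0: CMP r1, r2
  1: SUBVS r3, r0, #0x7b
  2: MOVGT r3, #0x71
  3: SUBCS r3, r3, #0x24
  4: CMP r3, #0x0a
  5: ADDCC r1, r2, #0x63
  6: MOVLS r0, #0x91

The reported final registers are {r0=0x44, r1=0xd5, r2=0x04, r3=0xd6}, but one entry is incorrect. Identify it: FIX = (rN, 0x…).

[0] flags=1010 → (cmp)
[1] flags=1010 VS?F → skip
[2] flags=1010 GT?F → skip
[3] flags=1010 CS?T → r3=0xa9
[4] flags=1010 → (cmp)
[5] flags=1010 CC?F → skip
[6] flags=1010 LS?F → skip

FIX = (r3, 0xa9)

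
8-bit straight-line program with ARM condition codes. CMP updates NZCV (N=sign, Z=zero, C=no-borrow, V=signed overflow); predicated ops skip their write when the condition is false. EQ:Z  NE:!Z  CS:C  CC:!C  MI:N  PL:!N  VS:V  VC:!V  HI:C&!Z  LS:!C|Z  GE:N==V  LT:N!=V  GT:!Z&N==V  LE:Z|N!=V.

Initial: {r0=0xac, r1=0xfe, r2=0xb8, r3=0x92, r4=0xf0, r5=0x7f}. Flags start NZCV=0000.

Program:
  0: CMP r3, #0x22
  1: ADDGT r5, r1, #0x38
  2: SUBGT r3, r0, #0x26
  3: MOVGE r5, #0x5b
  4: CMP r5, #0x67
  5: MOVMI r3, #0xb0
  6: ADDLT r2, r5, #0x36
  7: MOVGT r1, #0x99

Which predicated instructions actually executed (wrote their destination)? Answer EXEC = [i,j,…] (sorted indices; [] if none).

EXEC = [7]

0: ✓ CMP  NZCV=0011
1: · ADDGT
2: · SUBGT
3: · MOVGE
4: ✓ CMP  NZCV=0010
5: · MOVMI
6: · ADDLT
7: ✓ MOVGT  r1←0x99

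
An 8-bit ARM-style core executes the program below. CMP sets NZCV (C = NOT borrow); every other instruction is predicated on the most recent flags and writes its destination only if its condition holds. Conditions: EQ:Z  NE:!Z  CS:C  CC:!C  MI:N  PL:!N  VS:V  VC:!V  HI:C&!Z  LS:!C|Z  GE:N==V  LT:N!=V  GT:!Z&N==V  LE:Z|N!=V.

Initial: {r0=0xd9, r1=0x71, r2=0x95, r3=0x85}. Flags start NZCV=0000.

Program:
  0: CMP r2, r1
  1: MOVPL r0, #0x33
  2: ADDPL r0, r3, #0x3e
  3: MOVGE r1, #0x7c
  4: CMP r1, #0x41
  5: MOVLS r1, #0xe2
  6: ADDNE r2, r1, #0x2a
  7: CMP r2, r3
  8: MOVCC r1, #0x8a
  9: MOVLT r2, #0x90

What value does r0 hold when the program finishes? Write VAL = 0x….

VAL = 0xc3

[0] flags=0011 → (cmp)
[1] flags=0011 PL?T → r0=0x33
[2] flags=0011 PL?T → r0=0xc3
[3] flags=0011 GE?F → skip
[4] flags=0010 → (cmp)
[5] flags=0010 LS?F → skip
[6] flags=0010 NE?T → r2=0x9b
[7] flags=0010 → (cmp)
[8] flags=0010 CC?F → skip
[9] flags=0010 LT?F → skip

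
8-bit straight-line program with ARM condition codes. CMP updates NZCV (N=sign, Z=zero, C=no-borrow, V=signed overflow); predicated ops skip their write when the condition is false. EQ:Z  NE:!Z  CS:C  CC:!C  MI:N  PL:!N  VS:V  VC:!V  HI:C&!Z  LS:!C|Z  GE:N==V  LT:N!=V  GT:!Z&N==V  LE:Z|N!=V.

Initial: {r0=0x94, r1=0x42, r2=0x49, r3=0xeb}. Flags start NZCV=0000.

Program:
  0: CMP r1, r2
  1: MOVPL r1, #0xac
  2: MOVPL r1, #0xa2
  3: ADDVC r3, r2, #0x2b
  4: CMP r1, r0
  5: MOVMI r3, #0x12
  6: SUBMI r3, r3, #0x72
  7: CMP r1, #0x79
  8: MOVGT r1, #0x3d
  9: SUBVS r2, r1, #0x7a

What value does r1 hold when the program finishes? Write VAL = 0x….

VAL = 0x42

0: ✓ CMP  NZCV=1000
1: · MOVPL
2: · MOVPL
3: ✓ ADDVC  r3←0x74
4: ✓ CMP  NZCV=1001
5: ✓ MOVMI  r3←0x12
6: ✓ SUBMI  r3←0xa0
7: ✓ CMP  NZCV=1000
8: · MOVGT
9: · SUBVS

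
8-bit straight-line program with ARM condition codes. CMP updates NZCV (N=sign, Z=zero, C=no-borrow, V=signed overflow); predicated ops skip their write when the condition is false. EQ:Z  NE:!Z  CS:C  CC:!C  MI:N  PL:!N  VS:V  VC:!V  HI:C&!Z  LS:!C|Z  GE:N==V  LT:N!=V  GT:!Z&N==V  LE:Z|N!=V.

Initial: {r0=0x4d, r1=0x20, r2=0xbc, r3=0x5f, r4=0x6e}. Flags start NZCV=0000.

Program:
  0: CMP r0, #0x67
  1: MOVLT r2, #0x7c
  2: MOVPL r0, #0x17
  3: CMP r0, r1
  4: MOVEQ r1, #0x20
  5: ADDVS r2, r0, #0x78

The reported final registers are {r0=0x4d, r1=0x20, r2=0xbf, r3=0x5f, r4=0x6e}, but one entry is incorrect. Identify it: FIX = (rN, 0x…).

[0] flags=1000 → (cmp)
[1] flags=1000 LT?T → r2=0x7c
[2] flags=1000 PL?F → skip
[3] flags=0010 → (cmp)
[4] flags=0010 EQ?F → skip
[5] flags=0010 VS?F → skip

FIX = (r2, 0x7c)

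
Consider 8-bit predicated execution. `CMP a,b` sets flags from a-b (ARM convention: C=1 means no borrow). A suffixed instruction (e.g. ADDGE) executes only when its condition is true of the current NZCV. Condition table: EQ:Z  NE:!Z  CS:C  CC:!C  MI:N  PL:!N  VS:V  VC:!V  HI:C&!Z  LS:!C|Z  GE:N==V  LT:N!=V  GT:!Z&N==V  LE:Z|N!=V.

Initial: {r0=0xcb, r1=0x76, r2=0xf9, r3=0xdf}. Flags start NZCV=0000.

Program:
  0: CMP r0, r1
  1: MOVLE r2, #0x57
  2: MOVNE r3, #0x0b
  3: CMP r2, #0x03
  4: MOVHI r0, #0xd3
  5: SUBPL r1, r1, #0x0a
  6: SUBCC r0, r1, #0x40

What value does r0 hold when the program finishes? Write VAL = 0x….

[0] flags=0011 → (cmp)
[1] flags=0011 LE?T → r2=0x57
[2] flags=0011 NE?T → r3=0x0b
[3] flags=0010 → (cmp)
[4] flags=0010 HI?T → r0=0xd3
[5] flags=0010 PL?T → r1=0x6c
[6] flags=0010 CC?F → skip

VAL = 0xd3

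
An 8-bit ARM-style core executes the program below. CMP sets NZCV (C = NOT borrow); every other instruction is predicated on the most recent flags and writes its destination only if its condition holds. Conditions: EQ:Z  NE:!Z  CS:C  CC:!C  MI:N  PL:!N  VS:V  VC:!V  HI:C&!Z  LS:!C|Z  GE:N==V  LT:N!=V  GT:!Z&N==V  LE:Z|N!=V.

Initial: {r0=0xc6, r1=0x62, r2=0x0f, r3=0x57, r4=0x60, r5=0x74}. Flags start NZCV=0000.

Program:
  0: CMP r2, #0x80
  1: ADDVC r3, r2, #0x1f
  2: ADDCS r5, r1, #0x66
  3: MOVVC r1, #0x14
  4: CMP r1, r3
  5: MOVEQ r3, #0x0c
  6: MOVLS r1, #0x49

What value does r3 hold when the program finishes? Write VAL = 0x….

VAL = 0x57

[0] flags=1001 → (cmp)
[1] flags=1001 VC?F → skip
[2] flags=1001 CS?F → skip
[3] flags=1001 VC?F → skip
[4] flags=0010 → (cmp)
[5] flags=0010 EQ?F → skip
[6] flags=0010 LS?F → skip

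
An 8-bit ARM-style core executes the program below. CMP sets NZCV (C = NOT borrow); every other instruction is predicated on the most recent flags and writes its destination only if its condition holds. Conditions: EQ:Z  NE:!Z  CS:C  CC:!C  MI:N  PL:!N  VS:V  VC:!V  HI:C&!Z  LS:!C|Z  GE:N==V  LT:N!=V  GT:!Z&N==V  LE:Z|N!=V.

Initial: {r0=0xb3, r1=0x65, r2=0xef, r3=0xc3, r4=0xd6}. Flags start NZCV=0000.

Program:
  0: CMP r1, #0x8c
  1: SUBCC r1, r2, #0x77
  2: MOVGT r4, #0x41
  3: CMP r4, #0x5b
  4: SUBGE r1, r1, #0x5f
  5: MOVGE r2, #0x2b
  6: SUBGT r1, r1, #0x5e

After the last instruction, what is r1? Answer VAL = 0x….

VAL = 0x78

[0] flags=1001 → (cmp)
[1] flags=1001 CC?T → r1=0x78
[2] flags=1001 GT?T → r4=0x41
[3] flags=1000 → (cmp)
[4] flags=1000 GE?F → skip
[5] flags=1000 GE?F → skip
[6] flags=1000 GT?F → skip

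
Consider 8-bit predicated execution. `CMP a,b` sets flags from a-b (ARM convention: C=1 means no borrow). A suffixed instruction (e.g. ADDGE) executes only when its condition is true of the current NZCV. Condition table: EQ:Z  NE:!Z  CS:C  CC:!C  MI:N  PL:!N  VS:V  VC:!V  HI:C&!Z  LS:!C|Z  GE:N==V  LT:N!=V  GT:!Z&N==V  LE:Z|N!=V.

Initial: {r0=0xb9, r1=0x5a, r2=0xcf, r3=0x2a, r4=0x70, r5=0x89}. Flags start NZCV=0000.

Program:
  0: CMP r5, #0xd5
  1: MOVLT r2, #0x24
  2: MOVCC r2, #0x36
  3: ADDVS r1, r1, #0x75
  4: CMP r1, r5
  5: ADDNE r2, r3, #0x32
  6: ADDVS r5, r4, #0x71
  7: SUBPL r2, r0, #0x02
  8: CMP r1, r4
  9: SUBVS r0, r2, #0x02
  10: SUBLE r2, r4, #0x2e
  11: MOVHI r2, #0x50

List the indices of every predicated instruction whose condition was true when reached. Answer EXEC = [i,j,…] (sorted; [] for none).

EXEC = [1,2,5,6,10]

[0] flags=1000 → (cmp)
[1] flags=1000 LT?T → r2=0x24
[2] flags=1000 CC?T → r2=0x36
[3] flags=1000 VS?F → skip
[4] flags=1001 → (cmp)
[5] flags=1001 NE?T → r2=0x5c
[6] flags=1001 VS?T → r5=0xe1
[7] flags=1001 PL?F → skip
[8] flags=1000 → (cmp)
[9] flags=1000 VS?F → skip
[10] flags=1000 LE?T → r2=0x42
[11] flags=1000 HI?F → skip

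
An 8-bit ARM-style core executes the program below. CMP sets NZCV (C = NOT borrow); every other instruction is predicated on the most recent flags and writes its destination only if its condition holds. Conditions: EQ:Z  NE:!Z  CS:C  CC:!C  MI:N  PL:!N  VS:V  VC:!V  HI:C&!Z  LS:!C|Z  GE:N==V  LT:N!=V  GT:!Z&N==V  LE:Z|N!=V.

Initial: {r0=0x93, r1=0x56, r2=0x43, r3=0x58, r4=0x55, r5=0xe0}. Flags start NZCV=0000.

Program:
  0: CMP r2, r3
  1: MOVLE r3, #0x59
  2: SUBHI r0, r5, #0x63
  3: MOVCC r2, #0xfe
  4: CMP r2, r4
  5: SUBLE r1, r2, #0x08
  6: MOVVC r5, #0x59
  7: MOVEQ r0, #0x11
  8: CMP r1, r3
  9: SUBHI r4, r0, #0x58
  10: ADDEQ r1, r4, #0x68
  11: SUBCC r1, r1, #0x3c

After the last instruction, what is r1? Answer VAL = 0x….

0: ✓ CMP  NZCV=1000
1: ✓ MOVLE  r3←0x59
2: · SUBHI
3: ✓ MOVCC  r2←0xfe
4: ✓ CMP  NZCV=1010
5: ✓ SUBLE  r1←0xf6
6: ✓ MOVVC  r5←0x59
7: · MOVEQ
8: ✓ CMP  NZCV=1010
9: ✓ SUBHI  r4←0x3b
10: · ADDEQ
11: · SUBCC

VAL = 0xf6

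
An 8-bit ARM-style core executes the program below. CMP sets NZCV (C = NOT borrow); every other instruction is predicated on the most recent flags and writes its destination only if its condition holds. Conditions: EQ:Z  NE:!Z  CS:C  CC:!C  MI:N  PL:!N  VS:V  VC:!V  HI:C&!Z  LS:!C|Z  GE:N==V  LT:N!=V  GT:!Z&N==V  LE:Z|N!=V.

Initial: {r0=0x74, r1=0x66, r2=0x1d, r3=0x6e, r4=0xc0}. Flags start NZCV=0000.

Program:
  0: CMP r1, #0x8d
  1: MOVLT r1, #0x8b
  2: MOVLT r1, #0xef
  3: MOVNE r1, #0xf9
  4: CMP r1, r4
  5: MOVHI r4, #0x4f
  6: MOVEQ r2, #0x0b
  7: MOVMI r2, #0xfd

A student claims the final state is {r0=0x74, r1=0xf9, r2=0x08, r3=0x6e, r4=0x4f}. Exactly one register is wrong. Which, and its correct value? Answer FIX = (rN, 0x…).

0: ✓ CMP  NZCV=1001
1: · MOVLT
2: · MOVLT
3: ✓ MOVNE  r1←0xf9
4: ✓ CMP  NZCV=0010
5: ✓ MOVHI  r4←0x4f
6: · MOVEQ
7: · MOVMI

FIX = (r2, 0x1d)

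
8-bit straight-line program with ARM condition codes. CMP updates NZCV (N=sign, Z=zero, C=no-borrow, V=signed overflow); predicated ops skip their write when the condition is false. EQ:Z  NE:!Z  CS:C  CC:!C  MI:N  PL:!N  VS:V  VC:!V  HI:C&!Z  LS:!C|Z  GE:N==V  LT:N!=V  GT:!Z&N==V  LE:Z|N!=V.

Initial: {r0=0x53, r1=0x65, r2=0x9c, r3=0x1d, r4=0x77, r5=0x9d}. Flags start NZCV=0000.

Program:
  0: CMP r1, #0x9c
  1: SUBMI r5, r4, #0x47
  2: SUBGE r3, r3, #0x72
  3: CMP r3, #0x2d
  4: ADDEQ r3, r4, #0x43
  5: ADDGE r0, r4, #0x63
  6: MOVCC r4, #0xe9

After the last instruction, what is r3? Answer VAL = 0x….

0: ✓ CMP  NZCV=1001
1: ✓ SUBMI  r5←0x30
2: ✓ SUBGE  r3←0xab
3: ✓ CMP  NZCV=0011
4: · ADDEQ
5: · ADDGE
6: · MOVCC

VAL = 0xab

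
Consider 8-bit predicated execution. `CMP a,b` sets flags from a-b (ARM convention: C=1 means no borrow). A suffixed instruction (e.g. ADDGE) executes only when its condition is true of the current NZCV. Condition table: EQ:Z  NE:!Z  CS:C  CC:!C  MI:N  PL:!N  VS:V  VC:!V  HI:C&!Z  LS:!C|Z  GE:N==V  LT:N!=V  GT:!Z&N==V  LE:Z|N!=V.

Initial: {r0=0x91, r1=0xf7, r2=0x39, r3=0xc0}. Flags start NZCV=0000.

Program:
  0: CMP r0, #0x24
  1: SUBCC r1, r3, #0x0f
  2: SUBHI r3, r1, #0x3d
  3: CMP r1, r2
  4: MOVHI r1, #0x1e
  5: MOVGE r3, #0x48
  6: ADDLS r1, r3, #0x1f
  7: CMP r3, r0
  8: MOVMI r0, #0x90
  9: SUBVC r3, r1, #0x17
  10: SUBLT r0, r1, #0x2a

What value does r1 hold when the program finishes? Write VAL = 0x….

VAL = 0x1e

[0] flags=0011 → (cmp)
[1] flags=0011 CC?F → skip
[2] flags=0011 HI?T → r3=0xba
[3] flags=1010 → (cmp)
[4] flags=1010 HI?T → r1=0x1e
[5] flags=1010 GE?F → skip
[6] flags=1010 LS?F → skip
[7] flags=0010 → (cmp)
[8] flags=0010 MI?F → skip
[9] flags=0010 VC?T → r3=0x07
[10] flags=0010 LT?F → skip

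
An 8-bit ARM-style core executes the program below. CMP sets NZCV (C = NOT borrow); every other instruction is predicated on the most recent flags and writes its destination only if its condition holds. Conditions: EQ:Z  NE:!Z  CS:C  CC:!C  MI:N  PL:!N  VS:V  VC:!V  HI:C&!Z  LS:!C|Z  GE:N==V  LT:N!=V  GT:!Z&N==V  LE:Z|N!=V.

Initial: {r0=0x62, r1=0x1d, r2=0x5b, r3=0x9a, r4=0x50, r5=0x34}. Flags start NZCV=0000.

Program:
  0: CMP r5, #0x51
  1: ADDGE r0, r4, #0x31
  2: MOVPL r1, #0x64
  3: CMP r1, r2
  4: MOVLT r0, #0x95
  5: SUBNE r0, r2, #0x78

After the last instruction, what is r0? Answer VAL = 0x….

VAL = 0xe3

[0] flags=1000 → (cmp)
[1] flags=1000 GE?F → skip
[2] flags=1000 PL?F → skip
[3] flags=1000 → (cmp)
[4] flags=1000 LT?T → r0=0x95
[5] flags=1000 NE?T → r0=0xe3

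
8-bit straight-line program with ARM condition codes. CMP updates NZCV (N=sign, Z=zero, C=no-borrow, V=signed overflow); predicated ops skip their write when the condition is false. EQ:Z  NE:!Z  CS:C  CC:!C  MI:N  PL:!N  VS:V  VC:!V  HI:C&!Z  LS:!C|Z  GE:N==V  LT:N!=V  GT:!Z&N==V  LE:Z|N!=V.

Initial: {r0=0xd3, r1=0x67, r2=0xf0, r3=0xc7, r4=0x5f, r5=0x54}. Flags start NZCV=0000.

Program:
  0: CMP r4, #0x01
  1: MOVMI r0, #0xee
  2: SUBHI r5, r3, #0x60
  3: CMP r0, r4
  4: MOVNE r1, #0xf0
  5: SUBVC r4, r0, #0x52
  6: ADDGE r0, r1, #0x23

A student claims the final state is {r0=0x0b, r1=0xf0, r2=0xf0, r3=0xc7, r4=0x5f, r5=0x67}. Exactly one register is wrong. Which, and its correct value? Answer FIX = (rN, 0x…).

FIX = (r0, 0xd3)

0: ✓ CMP  NZCV=0010
1: · MOVMI
2: ✓ SUBHI  r5←0x67
3: ✓ CMP  NZCV=0011
4: ✓ MOVNE  r1←0xf0
5: · SUBVC
6: · ADDGE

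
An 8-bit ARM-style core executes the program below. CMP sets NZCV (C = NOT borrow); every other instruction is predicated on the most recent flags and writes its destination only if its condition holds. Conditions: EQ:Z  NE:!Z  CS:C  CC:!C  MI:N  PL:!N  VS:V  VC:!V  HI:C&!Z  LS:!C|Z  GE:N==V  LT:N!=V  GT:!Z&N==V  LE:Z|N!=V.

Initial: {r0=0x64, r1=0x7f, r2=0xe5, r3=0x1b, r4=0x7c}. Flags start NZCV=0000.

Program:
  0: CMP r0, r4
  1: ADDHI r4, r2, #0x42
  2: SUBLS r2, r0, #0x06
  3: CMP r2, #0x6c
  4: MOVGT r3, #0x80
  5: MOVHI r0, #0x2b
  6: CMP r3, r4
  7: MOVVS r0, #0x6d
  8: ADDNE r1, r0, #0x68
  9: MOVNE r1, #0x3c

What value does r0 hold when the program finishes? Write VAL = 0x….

0: ✓ CMP  NZCV=1000
1: · ADDHI
2: ✓ SUBLS  r2←0x5e
3: ✓ CMP  NZCV=1000
4: · MOVGT
5: · MOVHI
6: ✓ CMP  NZCV=1000
7: · MOVVS
8: ✓ ADDNE  r1←0xcc
9: ✓ MOVNE  r1←0x3c

VAL = 0x64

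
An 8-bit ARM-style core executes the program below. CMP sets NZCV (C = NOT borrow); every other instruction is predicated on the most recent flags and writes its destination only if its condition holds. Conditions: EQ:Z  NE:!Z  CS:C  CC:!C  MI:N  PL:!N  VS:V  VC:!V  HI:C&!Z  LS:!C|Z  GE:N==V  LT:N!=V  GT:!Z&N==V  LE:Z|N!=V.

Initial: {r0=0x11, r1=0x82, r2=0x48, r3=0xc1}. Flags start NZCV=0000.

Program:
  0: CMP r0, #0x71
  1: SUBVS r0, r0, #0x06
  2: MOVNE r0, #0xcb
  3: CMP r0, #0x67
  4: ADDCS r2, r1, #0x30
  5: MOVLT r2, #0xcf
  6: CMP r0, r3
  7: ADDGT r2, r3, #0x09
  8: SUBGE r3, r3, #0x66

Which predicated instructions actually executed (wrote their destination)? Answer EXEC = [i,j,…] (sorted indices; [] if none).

EXEC = [2,4,5,7,8]

0: ✓ CMP  NZCV=1000
1: · SUBVS
2: ✓ MOVNE  r0←0xcb
3: ✓ CMP  NZCV=0011
4: ✓ ADDCS  r2←0xb2
5: ✓ MOVLT  r2←0xcf
6: ✓ CMP  NZCV=0010
7: ✓ ADDGT  r2←0xca
8: ✓ SUBGE  r3←0x5b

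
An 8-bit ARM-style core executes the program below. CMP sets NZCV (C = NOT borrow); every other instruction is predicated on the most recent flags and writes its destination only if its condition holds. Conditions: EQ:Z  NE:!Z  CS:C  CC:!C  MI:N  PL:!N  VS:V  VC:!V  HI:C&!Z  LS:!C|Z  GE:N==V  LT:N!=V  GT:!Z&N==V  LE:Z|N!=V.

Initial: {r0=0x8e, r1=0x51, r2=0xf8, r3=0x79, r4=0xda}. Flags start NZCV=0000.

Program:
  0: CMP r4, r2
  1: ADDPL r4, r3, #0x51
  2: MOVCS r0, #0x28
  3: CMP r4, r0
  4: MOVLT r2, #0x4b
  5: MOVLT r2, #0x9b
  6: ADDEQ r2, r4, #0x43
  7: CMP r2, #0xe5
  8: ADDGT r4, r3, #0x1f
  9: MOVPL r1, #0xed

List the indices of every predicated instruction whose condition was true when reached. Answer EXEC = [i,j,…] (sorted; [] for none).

EXEC = [8,9]

0: ✓ CMP  NZCV=1000
1: · ADDPL
2: · MOVCS
3: ✓ CMP  NZCV=0010
4: · MOVLT
5: · MOVLT
6: · ADDEQ
7: ✓ CMP  NZCV=0010
8: ✓ ADDGT  r4←0x98
9: ✓ MOVPL  r1←0xed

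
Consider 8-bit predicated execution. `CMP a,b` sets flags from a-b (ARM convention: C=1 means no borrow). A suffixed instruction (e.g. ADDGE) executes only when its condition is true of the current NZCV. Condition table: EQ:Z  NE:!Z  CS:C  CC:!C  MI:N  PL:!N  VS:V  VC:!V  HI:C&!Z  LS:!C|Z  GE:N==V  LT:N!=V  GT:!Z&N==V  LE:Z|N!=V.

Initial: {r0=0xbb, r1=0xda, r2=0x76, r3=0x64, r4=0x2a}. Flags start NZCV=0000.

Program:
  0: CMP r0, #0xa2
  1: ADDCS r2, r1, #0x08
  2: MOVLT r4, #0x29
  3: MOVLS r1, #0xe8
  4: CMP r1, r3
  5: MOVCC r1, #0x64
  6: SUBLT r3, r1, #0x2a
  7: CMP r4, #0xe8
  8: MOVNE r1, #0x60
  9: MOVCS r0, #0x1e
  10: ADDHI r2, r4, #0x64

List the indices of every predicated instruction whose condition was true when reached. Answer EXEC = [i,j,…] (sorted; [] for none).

0: ✓ CMP  NZCV=0010
1: ✓ ADDCS  r2←0xe2
2: · MOVLT
3: · MOVLS
4: ✓ CMP  NZCV=0011
5: · MOVCC
6: ✓ SUBLT  r3←0xb0
7: ✓ CMP  NZCV=0000
8: ✓ MOVNE  r1←0x60
9: · MOVCS
10: · ADDHI

EXEC = [1,6,8]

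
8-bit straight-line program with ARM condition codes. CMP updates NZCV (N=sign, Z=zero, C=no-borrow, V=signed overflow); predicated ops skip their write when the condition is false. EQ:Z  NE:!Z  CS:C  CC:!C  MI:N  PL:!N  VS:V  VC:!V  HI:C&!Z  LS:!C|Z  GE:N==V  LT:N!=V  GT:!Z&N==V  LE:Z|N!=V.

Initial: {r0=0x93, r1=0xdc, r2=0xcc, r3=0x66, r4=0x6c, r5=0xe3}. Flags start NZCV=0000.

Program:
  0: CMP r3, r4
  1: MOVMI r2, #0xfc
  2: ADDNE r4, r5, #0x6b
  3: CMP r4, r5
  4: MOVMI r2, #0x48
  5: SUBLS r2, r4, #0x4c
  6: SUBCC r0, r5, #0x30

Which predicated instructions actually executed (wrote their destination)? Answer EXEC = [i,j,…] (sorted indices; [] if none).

EXEC = [1,2,5,6]

[0] flags=1000 → (cmp)
[1] flags=1000 MI?T → r2=0xfc
[2] flags=1000 NE?T → r4=0x4e
[3] flags=0000 → (cmp)
[4] flags=0000 MI?F → skip
[5] flags=0000 LS?T → r2=0x02
[6] flags=0000 CC?T → r0=0xb3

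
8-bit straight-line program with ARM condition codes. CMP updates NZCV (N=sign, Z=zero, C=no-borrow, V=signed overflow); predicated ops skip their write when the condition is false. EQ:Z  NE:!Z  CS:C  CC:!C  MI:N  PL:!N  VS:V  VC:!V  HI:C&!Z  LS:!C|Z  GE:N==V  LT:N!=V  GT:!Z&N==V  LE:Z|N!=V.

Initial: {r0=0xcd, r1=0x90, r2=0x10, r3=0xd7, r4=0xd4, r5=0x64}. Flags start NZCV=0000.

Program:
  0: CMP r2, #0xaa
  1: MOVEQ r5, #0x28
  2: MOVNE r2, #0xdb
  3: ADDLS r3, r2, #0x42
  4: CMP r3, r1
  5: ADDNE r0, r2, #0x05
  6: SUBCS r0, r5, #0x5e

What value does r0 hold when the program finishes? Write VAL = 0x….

VAL = 0xe0

[0] flags=0000 → (cmp)
[1] flags=0000 EQ?F → skip
[2] flags=0000 NE?T → r2=0xdb
[3] flags=0000 LS?T → r3=0x1d
[4] flags=1001 → (cmp)
[5] flags=1001 NE?T → r0=0xe0
[6] flags=1001 CS?F → skip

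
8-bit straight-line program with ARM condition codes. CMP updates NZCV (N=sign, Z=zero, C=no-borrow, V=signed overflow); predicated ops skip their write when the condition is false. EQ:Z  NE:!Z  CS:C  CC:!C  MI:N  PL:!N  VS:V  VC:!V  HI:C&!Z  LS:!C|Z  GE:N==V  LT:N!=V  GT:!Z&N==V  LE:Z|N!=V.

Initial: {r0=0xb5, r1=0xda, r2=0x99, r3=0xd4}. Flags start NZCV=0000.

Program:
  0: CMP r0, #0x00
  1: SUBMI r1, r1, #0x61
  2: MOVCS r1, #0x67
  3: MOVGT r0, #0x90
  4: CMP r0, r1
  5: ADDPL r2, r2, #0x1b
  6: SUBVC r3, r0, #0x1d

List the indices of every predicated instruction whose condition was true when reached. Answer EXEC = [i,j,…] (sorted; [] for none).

EXEC = [1,2,5]

0: ✓ CMP  NZCV=1010
1: ✓ SUBMI  r1←0x79
2: ✓ MOVCS  r1←0x67
3: · MOVGT
4: ✓ CMP  NZCV=0011
5: ✓ ADDPL  r2←0xb4
6: · SUBVC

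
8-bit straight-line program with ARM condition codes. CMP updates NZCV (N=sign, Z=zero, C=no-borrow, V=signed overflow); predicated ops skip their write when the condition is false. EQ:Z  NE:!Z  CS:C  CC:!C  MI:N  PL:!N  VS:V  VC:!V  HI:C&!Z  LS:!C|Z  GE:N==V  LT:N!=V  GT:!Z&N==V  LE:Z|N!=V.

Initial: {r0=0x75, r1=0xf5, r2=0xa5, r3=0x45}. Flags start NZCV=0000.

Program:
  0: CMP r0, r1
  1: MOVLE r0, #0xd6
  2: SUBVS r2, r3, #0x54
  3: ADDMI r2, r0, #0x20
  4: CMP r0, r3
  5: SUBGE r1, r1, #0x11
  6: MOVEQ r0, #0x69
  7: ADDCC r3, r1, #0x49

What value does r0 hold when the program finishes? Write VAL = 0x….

VAL = 0x75

0: ✓ CMP  NZCV=1001
1: · MOVLE
2: ✓ SUBVS  r2←0xf1
3: ✓ ADDMI  r2←0x95
4: ✓ CMP  NZCV=0010
5: ✓ SUBGE  r1←0xe4
6: · MOVEQ
7: · ADDCC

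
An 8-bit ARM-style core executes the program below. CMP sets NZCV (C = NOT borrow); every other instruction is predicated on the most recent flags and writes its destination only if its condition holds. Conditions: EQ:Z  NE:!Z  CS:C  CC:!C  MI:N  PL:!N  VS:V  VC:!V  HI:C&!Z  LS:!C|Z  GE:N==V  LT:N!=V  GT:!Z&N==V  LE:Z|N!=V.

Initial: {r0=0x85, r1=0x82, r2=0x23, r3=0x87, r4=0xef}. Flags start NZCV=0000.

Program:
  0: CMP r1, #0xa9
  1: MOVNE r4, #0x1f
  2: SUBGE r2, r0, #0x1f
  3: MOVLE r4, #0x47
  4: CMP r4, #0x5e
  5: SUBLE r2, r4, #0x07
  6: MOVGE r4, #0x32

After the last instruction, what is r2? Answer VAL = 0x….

VAL = 0x40

[0] flags=1000 → (cmp)
[1] flags=1000 NE?T → r4=0x1f
[2] flags=1000 GE?F → skip
[3] flags=1000 LE?T → r4=0x47
[4] flags=1000 → (cmp)
[5] flags=1000 LE?T → r2=0x40
[6] flags=1000 GE?F → skip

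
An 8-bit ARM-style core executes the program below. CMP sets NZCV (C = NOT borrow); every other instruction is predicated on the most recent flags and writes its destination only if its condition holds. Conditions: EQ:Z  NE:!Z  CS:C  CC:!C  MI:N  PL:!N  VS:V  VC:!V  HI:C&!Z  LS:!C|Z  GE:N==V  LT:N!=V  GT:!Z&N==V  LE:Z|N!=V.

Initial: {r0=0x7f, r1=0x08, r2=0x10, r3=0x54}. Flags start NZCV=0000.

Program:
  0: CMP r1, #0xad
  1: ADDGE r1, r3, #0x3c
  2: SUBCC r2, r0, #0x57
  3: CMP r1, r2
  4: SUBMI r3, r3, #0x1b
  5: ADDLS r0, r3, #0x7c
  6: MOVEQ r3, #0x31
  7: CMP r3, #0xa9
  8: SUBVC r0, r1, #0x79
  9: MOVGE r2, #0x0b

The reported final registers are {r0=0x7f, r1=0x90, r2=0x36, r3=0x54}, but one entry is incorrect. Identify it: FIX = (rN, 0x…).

0: ✓ CMP  NZCV=0000
1: ✓ ADDGE  r1←0x90
2: ✓ SUBCC  r2←0x28
3: ✓ CMP  NZCV=0011
4: · SUBMI
5: · ADDLS
6: · MOVEQ
7: ✓ CMP  NZCV=1001
8: · SUBVC
9: ✓ MOVGE  r2←0x0b

FIX = (r2, 0x0b)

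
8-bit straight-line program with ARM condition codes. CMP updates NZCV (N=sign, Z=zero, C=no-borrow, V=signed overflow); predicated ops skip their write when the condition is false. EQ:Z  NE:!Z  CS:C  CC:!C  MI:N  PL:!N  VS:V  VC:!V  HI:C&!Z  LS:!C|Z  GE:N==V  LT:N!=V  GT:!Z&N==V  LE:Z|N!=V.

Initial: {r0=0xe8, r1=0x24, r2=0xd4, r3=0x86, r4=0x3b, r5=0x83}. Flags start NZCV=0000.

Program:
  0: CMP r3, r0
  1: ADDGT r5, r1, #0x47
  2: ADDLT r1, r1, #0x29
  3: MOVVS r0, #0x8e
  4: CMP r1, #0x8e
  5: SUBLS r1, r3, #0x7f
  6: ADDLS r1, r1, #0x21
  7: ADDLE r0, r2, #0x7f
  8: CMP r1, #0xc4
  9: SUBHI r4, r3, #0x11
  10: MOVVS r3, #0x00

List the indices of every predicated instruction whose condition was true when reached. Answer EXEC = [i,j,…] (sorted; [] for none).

0: ✓ CMP  NZCV=1000
1: · ADDGT
2: ✓ ADDLT  r1←0x4d
3: · MOVVS
4: ✓ CMP  NZCV=1001
5: ✓ SUBLS  r1←0x07
6: ✓ ADDLS  r1←0x28
7: · ADDLE
8: ✓ CMP  NZCV=0000
9: · SUBHI
10: · MOVVS

EXEC = [2,5,6]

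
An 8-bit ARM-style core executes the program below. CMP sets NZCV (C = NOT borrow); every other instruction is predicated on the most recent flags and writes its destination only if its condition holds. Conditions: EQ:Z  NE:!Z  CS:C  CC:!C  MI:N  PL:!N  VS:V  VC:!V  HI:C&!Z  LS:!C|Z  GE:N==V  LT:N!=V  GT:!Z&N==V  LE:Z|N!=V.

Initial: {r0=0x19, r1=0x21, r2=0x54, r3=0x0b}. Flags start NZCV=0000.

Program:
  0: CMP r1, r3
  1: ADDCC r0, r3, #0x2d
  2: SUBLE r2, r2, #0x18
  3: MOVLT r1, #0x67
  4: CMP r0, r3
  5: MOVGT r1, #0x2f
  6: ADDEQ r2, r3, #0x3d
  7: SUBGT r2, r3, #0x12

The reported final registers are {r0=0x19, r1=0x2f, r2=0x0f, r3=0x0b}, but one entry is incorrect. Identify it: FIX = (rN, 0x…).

[0] flags=0010 → (cmp)
[1] flags=0010 CC?F → skip
[2] flags=0010 LE?F → skip
[3] flags=0010 LT?F → skip
[4] flags=0010 → (cmp)
[5] flags=0010 GT?T → r1=0x2f
[6] flags=0010 EQ?F → skip
[7] flags=0010 GT?T → r2=0xf9

FIX = (r2, 0xf9)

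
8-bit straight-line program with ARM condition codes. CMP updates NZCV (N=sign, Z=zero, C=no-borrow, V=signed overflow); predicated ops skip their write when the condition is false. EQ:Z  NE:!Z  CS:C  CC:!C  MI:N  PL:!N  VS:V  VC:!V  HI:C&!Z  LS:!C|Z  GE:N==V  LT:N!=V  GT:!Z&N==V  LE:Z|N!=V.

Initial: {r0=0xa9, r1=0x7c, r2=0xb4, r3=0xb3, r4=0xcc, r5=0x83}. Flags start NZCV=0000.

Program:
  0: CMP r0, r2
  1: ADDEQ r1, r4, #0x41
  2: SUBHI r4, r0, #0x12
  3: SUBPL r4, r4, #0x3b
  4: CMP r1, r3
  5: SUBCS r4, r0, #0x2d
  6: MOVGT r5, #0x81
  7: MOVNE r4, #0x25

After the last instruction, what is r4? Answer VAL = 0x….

VAL = 0x25

[0] flags=1000 → (cmp)
[1] flags=1000 EQ?F → skip
[2] flags=1000 HI?F → skip
[3] flags=1000 PL?F → skip
[4] flags=1001 → (cmp)
[5] flags=1001 CS?F → skip
[6] flags=1001 GT?T → r5=0x81
[7] flags=1001 NE?T → r4=0x25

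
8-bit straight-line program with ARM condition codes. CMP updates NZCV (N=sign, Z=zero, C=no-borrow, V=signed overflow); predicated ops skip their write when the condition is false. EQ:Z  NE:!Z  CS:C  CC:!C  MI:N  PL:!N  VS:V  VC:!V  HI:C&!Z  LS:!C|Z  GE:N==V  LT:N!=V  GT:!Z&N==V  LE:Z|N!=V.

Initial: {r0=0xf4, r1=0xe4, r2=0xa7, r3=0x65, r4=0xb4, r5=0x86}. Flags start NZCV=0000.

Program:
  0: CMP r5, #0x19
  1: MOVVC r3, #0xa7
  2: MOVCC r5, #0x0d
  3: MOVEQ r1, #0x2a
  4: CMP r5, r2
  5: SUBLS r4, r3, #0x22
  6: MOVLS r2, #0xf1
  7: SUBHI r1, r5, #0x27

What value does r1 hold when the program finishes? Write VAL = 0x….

VAL = 0xe4

0: ✓ CMP  NZCV=0011
1: · MOVVC
2: · MOVCC
3: · MOVEQ
4: ✓ CMP  NZCV=1000
5: ✓ SUBLS  r4←0x43
6: ✓ MOVLS  r2←0xf1
7: · SUBHI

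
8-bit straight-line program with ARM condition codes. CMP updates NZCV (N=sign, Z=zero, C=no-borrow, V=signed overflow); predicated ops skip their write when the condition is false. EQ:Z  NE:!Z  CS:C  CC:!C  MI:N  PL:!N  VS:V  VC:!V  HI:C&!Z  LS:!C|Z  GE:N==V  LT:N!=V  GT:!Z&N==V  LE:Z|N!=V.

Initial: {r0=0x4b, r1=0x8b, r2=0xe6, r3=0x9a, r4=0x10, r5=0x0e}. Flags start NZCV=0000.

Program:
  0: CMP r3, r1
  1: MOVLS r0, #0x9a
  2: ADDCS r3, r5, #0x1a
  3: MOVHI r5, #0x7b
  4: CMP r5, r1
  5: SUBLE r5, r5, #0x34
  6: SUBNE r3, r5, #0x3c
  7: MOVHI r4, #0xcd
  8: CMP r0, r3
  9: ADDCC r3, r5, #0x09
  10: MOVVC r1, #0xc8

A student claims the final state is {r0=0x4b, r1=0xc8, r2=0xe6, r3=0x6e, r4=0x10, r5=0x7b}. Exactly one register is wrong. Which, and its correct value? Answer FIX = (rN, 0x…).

0: ✓ CMP  NZCV=0010
1: · MOVLS
2: ✓ ADDCS  r3←0x28
3: ✓ MOVHI  r5←0x7b
4: ✓ CMP  NZCV=1001
5: · SUBLE
6: ✓ SUBNE  r3←0x3f
7: · MOVHI
8: ✓ CMP  NZCV=0010
9: · ADDCC
10: ✓ MOVVC  r1←0xc8

FIX = (r3, 0x3f)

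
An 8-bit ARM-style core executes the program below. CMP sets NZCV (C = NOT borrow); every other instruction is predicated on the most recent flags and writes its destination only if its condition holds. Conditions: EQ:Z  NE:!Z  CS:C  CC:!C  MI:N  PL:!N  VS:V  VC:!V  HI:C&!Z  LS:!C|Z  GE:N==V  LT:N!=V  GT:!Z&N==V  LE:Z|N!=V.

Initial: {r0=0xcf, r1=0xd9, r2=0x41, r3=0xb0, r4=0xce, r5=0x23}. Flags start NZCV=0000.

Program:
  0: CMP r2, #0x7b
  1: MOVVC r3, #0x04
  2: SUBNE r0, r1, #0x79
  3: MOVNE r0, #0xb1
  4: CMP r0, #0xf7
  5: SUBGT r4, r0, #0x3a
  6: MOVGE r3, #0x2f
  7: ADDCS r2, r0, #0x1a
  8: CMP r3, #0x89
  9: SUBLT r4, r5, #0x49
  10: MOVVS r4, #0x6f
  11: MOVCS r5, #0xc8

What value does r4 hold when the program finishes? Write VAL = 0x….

[0] flags=1000 → (cmp)
[1] flags=1000 VC?T → r3=0x04
[2] flags=1000 NE?T → r0=0x60
[3] flags=1000 NE?T → r0=0xb1
[4] flags=1000 → (cmp)
[5] flags=1000 GT?F → skip
[6] flags=1000 GE?F → skip
[7] flags=1000 CS?F → skip
[8] flags=0000 → (cmp)
[9] flags=0000 LT?F → skip
[10] flags=0000 VS?F → skip
[11] flags=0000 CS?F → skip

VAL = 0xce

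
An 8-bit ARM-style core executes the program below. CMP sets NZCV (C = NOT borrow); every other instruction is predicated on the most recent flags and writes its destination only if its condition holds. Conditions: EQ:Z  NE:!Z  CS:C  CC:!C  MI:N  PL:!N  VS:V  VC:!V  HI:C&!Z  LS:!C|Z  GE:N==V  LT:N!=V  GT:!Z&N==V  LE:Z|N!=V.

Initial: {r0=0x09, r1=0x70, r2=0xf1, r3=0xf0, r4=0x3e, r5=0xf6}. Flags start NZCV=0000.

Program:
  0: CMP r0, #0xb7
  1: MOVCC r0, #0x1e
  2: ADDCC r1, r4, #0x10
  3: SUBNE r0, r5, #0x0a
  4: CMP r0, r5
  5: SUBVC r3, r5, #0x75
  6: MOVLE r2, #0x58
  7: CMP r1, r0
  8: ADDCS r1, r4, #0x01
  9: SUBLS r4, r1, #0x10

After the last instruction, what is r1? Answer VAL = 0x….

[0] flags=0000 → (cmp)
[1] flags=0000 CC?T → r0=0x1e
[2] flags=0000 CC?T → r1=0x4e
[3] flags=0000 NE?T → r0=0xec
[4] flags=1000 → (cmp)
[5] flags=1000 VC?T → r3=0x81
[6] flags=1000 LE?T → r2=0x58
[7] flags=0000 → (cmp)
[8] flags=0000 CS?F → skip
[9] flags=0000 LS?T → r4=0x3e

VAL = 0x4e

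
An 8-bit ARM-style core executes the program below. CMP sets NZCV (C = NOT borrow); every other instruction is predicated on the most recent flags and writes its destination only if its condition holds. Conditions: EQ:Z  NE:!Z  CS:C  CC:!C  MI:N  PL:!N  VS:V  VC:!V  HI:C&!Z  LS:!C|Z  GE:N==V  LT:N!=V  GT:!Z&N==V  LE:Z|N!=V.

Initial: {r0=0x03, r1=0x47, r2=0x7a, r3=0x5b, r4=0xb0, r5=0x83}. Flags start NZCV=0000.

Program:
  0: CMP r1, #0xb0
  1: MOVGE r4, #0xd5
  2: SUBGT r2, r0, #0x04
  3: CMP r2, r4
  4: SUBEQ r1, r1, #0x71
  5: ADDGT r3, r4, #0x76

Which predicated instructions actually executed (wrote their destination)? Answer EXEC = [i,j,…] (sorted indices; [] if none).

EXEC = [1,2,5]

0: ✓ CMP  NZCV=1001
1: ✓ MOVGE  r4←0xd5
2: ✓ SUBGT  r2←0xff
3: ✓ CMP  NZCV=0010
4: · SUBEQ
5: ✓ ADDGT  r3←0x4b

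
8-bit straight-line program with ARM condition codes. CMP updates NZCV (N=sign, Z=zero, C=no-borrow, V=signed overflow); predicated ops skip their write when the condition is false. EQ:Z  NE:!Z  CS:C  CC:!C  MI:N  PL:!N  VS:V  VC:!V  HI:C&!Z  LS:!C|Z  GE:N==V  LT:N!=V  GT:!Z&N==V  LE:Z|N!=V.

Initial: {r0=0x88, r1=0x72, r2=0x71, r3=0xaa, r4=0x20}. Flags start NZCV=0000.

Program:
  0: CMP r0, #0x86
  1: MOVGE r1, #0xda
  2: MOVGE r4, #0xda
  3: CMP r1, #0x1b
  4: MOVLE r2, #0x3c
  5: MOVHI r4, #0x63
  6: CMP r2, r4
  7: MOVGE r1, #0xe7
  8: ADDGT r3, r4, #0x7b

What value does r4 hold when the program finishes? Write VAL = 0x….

VAL = 0x63

[0] flags=0010 → (cmp)
[1] flags=0010 GE?T → r1=0xda
[2] flags=0010 GE?T → r4=0xda
[3] flags=1010 → (cmp)
[4] flags=1010 LE?T → r2=0x3c
[5] flags=1010 HI?T → r4=0x63
[6] flags=1000 → (cmp)
[7] flags=1000 GE?F → skip
[8] flags=1000 GT?F → skip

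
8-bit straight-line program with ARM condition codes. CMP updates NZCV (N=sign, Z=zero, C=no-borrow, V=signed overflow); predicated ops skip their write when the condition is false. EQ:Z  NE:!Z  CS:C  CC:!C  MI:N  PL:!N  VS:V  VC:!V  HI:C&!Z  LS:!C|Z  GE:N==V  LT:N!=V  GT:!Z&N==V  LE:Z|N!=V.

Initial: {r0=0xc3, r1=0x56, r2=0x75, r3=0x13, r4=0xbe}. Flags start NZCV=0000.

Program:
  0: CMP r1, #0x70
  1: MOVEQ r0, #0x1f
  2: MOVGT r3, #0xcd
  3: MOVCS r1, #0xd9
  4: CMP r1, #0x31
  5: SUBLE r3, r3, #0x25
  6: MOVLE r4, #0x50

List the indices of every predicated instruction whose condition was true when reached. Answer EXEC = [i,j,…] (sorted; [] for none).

EXEC = []

[0] flags=1000 → (cmp)
[1] flags=1000 EQ?F → skip
[2] flags=1000 GT?F → skip
[3] flags=1000 CS?F → skip
[4] flags=0010 → (cmp)
[5] flags=0010 LE?F → skip
[6] flags=0010 LE?F → skip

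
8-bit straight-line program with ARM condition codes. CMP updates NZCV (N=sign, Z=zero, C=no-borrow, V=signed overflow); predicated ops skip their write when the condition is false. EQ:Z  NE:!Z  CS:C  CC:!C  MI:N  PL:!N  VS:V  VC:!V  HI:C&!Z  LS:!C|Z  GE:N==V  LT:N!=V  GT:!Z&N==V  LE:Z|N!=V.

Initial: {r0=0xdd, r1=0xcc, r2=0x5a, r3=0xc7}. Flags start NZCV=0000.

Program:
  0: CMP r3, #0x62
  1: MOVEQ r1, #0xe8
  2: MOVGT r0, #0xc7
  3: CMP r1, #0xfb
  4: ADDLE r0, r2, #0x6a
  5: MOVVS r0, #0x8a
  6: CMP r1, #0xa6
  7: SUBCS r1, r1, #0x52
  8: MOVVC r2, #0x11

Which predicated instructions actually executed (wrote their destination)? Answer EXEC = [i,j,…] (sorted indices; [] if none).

0: ✓ CMP  NZCV=0011
1: · MOVEQ
2: · MOVGT
3: ✓ CMP  NZCV=1000
4: ✓ ADDLE  r0←0xc4
5: · MOVVS
6: ✓ CMP  NZCV=0010
7: ✓ SUBCS  r1←0x7a
8: ✓ MOVVC  r2←0x11

EXEC = [4,7,8]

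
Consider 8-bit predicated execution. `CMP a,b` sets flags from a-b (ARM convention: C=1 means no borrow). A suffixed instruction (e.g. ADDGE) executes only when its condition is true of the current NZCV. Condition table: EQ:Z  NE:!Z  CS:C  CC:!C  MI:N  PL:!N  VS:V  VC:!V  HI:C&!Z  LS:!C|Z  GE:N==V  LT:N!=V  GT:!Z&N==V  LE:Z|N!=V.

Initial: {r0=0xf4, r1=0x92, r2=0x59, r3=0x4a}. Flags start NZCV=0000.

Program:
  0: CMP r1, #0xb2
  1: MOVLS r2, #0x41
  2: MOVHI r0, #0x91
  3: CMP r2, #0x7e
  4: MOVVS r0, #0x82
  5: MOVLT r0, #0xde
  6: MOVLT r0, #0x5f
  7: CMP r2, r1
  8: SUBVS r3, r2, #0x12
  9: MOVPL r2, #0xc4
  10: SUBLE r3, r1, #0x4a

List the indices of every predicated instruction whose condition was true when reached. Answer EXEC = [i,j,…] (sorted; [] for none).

EXEC = [1,5,6,8]

[0] flags=1000 → (cmp)
[1] flags=1000 LS?T → r2=0x41
[2] flags=1000 HI?F → skip
[3] flags=1000 → (cmp)
[4] flags=1000 VS?F → skip
[5] flags=1000 LT?T → r0=0xde
[6] flags=1000 LT?T → r0=0x5f
[7] flags=1001 → (cmp)
[8] flags=1001 VS?T → r3=0x2f
[9] flags=1001 PL?F → skip
[10] flags=1001 LE?F → skip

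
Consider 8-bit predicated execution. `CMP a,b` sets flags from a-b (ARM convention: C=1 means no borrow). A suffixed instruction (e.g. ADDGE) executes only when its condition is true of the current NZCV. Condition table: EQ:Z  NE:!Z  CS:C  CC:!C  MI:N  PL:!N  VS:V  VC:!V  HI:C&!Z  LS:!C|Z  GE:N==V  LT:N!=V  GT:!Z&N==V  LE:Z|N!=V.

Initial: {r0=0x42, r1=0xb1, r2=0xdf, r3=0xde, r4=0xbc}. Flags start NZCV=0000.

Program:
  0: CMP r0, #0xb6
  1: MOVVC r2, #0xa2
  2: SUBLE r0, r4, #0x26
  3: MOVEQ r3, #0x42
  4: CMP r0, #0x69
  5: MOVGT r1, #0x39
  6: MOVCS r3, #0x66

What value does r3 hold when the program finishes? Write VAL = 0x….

0: ✓ CMP  NZCV=1001
1: · MOVVC
2: · SUBLE
3: · MOVEQ
4: ✓ CMP  NZCV=1000
5: · MOVGT
6: · MOVCS

VAL = 0xde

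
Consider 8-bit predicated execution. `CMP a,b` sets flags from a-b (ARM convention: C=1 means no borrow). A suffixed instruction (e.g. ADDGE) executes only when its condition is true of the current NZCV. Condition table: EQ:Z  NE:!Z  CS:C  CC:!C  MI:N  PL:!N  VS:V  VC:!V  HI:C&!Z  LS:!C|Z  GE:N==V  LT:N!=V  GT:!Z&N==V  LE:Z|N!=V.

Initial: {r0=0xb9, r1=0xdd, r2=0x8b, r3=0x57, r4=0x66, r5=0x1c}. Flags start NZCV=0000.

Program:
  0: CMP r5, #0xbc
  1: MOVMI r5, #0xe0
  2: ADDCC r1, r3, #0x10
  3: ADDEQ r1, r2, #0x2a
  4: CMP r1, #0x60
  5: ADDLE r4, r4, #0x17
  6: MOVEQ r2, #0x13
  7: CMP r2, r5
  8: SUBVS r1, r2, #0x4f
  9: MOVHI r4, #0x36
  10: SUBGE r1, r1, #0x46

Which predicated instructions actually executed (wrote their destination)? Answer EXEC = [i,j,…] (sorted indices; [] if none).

[0] flags=0000 → (cmp)
[1] flags=0000 MI?F → skip
[2] flags=0000 CC?T → r1=0x67
[3] flags=0000 EQ?F → skip
[4] flags=0010 → (cmp)
[5] flags=0010 LE?F → skip
[6] flags=0010 EQ?F → skip
[7] flags=0011 → (cmp)
[8] flags=0011 VS?T → r1=0x3c
[9] flags=0011 HI?T → r4=0x36
[10] flags=0011 GE?F → skip

EXEC = [2,8,9]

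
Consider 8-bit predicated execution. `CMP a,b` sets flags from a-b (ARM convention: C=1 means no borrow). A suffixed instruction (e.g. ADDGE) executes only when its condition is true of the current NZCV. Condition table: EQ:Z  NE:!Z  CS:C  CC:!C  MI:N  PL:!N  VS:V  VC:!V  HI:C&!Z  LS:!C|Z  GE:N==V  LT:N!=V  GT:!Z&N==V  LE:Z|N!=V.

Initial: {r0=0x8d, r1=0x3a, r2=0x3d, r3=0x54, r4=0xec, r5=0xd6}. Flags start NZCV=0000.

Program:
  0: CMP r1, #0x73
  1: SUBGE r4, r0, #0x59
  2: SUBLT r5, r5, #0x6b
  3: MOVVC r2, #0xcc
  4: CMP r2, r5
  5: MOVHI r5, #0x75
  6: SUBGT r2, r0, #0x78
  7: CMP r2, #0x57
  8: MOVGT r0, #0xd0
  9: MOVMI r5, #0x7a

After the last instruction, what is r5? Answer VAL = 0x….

VAL = 0x75

0: ✓ CMP  NZCV=1000
1: · SUBGE
2: ✓ SUBLT  r5←0x6b
3: ✓ MOVVC  r2←0xcc
4: ✓ CMP  NZCV=0011
5: ✓ MOVHI  r5←0x75
6: · SUBGT
7: ✓ CMP  NZCV=0011
8: · MOVGT
9: · MOVMI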